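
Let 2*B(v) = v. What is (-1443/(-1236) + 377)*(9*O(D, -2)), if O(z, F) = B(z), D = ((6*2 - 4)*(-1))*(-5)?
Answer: 7011225/103 ≈ 68070.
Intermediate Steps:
B(v) = v/2
D = 40 (D = ((12 - 4)*(-1))*(-5) = (8*(-1))*(-5) = -8*(-5) = 40)
O(z, F) = z/2
(-1443/(-1236) + 377)*(9*O(D, -2)) = (-1443/(-1236) + 377)*(9*((1/2)*40)) = (-1443*(-1/1236) + 377)*(9*20) = (481/412 + 377)*180 = (155805/412)*180 = 7011225/103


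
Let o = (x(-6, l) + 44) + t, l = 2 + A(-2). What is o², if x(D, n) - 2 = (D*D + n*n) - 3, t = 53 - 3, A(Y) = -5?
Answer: 19044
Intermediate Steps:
l = -3 (l = 2 - 5 = -3)
t = 50
x(D, n) = -1 + D² + n² (x(D, n) = 2 + ((D*D + n*n) - 3) = 2 + ((D² + n²) - 3) = 2 + (-3 + D² + n²) = -1 + D² + n²)
o = 138 (o = ((-1 + (-6)² + (-3)²) + 44) + 50 = ((-1 + 36 + 9) + 44) + 50 = (44 + 44) + 50 = 88 + 50 = 138)
o² = 138² = 19044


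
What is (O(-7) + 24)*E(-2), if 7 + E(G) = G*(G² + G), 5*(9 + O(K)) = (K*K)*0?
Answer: -165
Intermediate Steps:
O(K) = -9 (O(K) = -9 + ((K*K)*0)/5 = -9 + (K²*0)/5 = -9 + (⅕)*0 = -9 + 0 = -9)
E(G) = -7 + G*(G + G²) (E(G) = -7 + G*(G² + G) = -7 + G*(G + G²))
(O(-7) + 24)*E(-2) = (-9 + 24)*(-7 + (-2)² + (-2)³) = 15*(-7 + 4 - 8) = 15*(-11) = -165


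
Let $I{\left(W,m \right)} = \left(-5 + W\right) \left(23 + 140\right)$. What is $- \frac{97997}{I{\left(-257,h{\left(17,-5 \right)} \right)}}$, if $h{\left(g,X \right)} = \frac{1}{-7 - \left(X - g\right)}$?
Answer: $\frac{97997}{42706} \approx 2.2947$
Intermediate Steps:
$h{\left(g,X \right)} = \frac{1}{-7 + g - X}$
$I{\left(W,m \right)} = -815 + 163 W$ ($I{\left(W,m \right)} = \left(-5 + W\right) 163 = -815 + 163 W$)
$- \frac{97997}{I{\left(-257,h{\left(17,-5 \right)} \right)}} = - \frac{97997}{-815 + 163 \left(-257\right)} = - \frac{97997}{-815 - 41891} = - \frac{97997}{-42706} = \left(-97997\right) \left(- \frac{1}{42706}\right) = \frac{97997}{42706}$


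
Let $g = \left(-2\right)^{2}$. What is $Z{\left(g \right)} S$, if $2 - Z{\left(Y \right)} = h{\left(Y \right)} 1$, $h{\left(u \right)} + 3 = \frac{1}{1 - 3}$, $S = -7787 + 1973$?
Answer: $-31977$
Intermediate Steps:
$S = -5814$
$h{\left(u \right)} = - \frac{7}{2}$ ($h{\left(u \right)} = -3 + \frac{1}{1 - 3} = -3 + \frac{1}{-2} = -3 - \frac{1}{2} = - \frac{7}{2}$)
$g = 4$
$Z{\left(Y \right)} = \frac{11}{2}$ ($Z{\left(Y \right)} = 2 - \left(- \frac{7}{2}\right) 1 = 2 - - \frac{7}{2} = 2 + \frac{7}{2} = \frac{11}{2}$)
$Z{\left(g \right)} S = \frac{11}{2} \left(-5814\right) = -31977$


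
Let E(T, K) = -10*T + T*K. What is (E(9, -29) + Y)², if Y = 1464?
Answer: 1238769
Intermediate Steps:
E(T, K) = -10*T + K*T
(E(9, -29) + Y)² = (9*(-10 - 29) + 1464)² = (9*(-39) + 1464)² = (-351 + 1464)² = 1113² = 1238769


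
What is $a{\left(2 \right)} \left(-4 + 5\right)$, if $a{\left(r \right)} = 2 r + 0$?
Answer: $4$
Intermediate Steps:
$a{\left(r \right)} = 2 r$
$a{\left(2 \right)} \left(-4 + 5\right) = 2 \cdot 2 \left(-4 + 5\right) = 4 \cdot 1 = 4$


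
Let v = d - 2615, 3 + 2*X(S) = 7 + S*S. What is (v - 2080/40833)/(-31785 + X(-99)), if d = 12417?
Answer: -61575844/168875865 ≈ -0.36462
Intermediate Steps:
X(S) = 2 + S**2/2 (X(S) = -3/2 + (7 + S*S)/2 = -3/2 + (7 + S**2)/2 = -3/2 + (7/2 + S**2/2) = 2 + S**2/2)
v = 9802 (v = 12417 - 2615 = 9802)
(v - 2080/40833)/(-31785 + X(-99)) = (9802 - 2080/40833)/(-31785 + (2 + (1/2)*(-99)**2)) = (9802 - 2080*1/40833)/(-31785 + (2 + (1/2)*9801)) = (9802 - 160/3141)/(-31785 + (2 + 9801/2)) = 30787922/(3141*(-31785 + 9805/2)) = 30787922/(3141*(-53765/2)) = (30787922/3141)*(-2/53765) = -61575844/168875865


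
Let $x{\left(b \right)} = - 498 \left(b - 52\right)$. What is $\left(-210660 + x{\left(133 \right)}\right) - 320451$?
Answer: $-571449$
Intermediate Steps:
$x{\left(b \right)} = 25896 - 498 b$ ($x{\left(b \right)} = - 498 \left(b - 52\right) = - 498 \left(-52 + b\right) = 25896 - 498 b$)
$\left(-210660 + x{\left(133 \right)}\right) - 320451 = \left(-210660 + \left(25896 - 66234\right)\right) - 320451 = \left(-210660 - 40338\right) - 320451 = -250998 - 320451 = -571449$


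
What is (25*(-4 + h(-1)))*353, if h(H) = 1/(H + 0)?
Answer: -44125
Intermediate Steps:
h(H) = 1/H
(25*(-4 + h(-1)))*353 = (25*(-4 + 1/(-1)))*353 = (25*(-4 - 1))*353 = (25*(-5))*353 = -125*353 = -44125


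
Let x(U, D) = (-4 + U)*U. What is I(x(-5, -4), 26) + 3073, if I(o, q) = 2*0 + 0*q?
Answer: 3073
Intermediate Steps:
x(U, D) = U*(-4 + U)
I(o, q) = 0 (I(o, q) = 0 + 0 = 0)
I(x(-5, -4), 26) + 3073 = 0 + 3073 = 3073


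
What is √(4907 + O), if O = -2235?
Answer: 4*√167 ≈ 51.691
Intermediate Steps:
√(4907 + O) = √(4907 - 2235) = √2672 = 4*√167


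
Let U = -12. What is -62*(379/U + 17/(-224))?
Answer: 659525/336 ≈ 1962.9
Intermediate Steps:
-62*(379/U + 17/(-224)) = -62*(379/(-12) + 17/(-224)) = -62*(379*(-1/12) + 17*(-1/224)) = -62*(-379/12 - 17/224) = -62*(-21275/672) = 659525/336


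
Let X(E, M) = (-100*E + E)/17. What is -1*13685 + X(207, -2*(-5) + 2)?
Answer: -253138/17 ≈ -14890.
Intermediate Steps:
X(E, M) = -99*E/17 (X(E, M) = -99*E*(1/17) = -99*E/17)
-1*13685 + X(207, -2*(-5) + 2) = -1*13685 - 99/17*207 = -13685 - 20493/17 = -253138/17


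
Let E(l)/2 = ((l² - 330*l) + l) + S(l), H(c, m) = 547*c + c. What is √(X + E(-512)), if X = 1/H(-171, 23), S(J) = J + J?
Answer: √209562106095061/15618 ≈ 926.90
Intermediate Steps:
H(c, m) = 548*c
S(J) = 2*J
E(l) = -654*l + 2*l² (E(l) = 2*(((l² - 330*l) + l) + 2*l) = 2*((l² - 329*l) + 2*l) = 2*(l² - 327*l) = -654*l + 2*l²)
X = -1/93708 (X = 1/(548*(-171)) = 1/(-93708) = -1/93708 ≈ -1.0671e-5)
√(X + E(-512)) = √(-1/93708 + 2*(-512)*(-327 - 512)) = √(-1/93708 + 2*(-512)*(-839)) = √(-1/93708 + 859136) = √(80507916287/93708) = √209562106095061/15618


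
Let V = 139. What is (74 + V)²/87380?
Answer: 45369/87380 ≈ 0.51921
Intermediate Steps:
(74 + V)²/87380 = (74 + 139)²/87380 = 213²*(1/87380) = 45369*(1/87380) = 45369/87380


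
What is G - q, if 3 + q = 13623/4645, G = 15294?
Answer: 71040942/4645 ≈ 15294.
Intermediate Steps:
q = -312/4645 (q = -3 + 13623/4645 = -312/4645 ≈ -0.067169)
G - q = 15294 - 1*(-312/4645) = 15294 + 312/4645 = 71040942/4645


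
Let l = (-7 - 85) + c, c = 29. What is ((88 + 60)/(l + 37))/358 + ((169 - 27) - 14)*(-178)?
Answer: -53018405/2327 ≈ -22784.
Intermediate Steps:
l = -63 (l = (-7 - 85) + 29 = -92 + 29 = -63)
((88 + 60)/(l + 37))/358 + ((169 - 27) - 14)*(-178) = ((88 + 60)/(-63 + 37))/358 + ((169 - 27) - 14)*(-178) = (148/(-26))*(1/358) + (142 - 14)*(-178) = (148*(-1/26))*(1/358) + 128*(-178) = -74/13*1/358 - 22784 = -37/2327 - 22784 = -53018405/2327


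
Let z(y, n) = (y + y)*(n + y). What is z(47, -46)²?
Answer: 8836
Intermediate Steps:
z(y, n) = 2*y*(n + y) (z(y, n) = (2*y)*(n + y) = 2*y*(n + y))
z(47, -46)² = (2*47*(-46 + 47))² = (2*47*1)² = 94² = 8836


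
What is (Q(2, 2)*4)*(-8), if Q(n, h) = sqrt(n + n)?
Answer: -64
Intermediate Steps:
Q(n, h) = sqrt(2)*sqrt(n) (Q(n, h) = sqrt(2*n) = sqrt(2)*sqrt(n))
(Q(2, 2)*4)*(-8) = ((sqrt(2)*sqrt(2))*4)*(-8) = (2*4)*(-8) = 8*(-8) = -64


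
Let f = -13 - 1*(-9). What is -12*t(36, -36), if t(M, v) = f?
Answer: 48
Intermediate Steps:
f = -4 (f = -13 + 9 = -4)
t(M, v) = -4
-12*t(36, -36) = -12*(-4) = 48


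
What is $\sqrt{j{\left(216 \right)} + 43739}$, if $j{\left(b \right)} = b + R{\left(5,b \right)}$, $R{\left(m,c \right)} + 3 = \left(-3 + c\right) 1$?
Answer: $11 \sqrt{365} \approx 210.15$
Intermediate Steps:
$R{\left(m,c \right)} = -6 + c$ ($R{\left(m,c \right)} = -3 + \left(-3 + c\right) 1 = -3 + \left(-3 + c\right) = -6 + c$)
$j{\left(b \right)} = -6 + 2 b$ ($j{\left(b \right)} = b + \left(-6 + b\right) = -6 + 2 b$)
$\sqrt{j{\left(216 \right)} + 43739} = \sqrt{\left(-6 + 2 \cdot 216\right) + 43739} = \sqrt{\left(-6 + 432\right) + 43739} = \sqrt{426 + 43739} = \sqrt{44165} = 11 \sqrt{365}$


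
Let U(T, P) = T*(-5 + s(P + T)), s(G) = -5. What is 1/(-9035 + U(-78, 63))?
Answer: -1/8255 ≈ -0.00012114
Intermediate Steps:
U(T, P) = -10*T (U(T, P) = T*(-5 - 5) = T*(-10) = -10*T)
1/(-9035 + U(-78, 63)) = 1/(-9035 - 10*(-78)) = 1/(-9035 + 780) = 1/(-8255) = -1/8255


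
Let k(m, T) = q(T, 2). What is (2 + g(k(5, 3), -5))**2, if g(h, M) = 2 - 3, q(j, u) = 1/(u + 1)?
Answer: 1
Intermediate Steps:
q(j, u) = 1/(1 + u)
k(m, T) = 1/3 (k(m, T) = 1/(1 + 2) = 1/3)
g(h, M) = -1
(2 + g(k(5, 3), -5))**2 = (2 - 1)**2 = 1**2 = 1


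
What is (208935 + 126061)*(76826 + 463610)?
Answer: 181043898256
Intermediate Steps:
(208935 + 126061)*(76826 + 463610) = 334996*540436 = 181043898256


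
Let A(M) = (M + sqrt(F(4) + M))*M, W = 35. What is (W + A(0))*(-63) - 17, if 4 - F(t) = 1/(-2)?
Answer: -2222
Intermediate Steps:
F(t) = 9/2 (F(t) = 4 - 1/(-2) = 4 - 1*(-1/2) = 4 + 1/2 = 9/2)
A(M) = M*(M + sqrt(9/2 + M)) (A(M) = (M + sqrt(9/2 + M))*M = M*(M + sqrt(9/2 + M)))
(W + A(0))*(-63) - 17 = (35 + (1/2)*0*(sqrt(18 + 4*0) + 2*0))*(-63) - 17 = (35 + (1/2)*0*(sqrt(18 + 0) + 0))*(-63) - 17 = (35 + (1/2)*0*(sqrt(18) + 0))*(-63) - 17 = (35 + (1/2)*0*(3*sqrt(2) + 0))*(-63) - 17 = (35 + (1/2)*0*(3*sqrt(2)))*(-63) - 17 = (35 + 0)*(-63) - 17 = 35*(-63) - 17 = -2205 - 17 = -2222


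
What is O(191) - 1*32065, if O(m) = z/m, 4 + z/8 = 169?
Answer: -6123095/191 ≈ -32058.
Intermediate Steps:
z = 1320 (z = -32 + 8*169 = -32 + 1352 = 1320)
O(m) = 1320/m
O(191) - 1*32065 = 1320/191 - 1*32065 = 1320*(1/191) - 32065 = 1320/191 - 32065 = -6123095/191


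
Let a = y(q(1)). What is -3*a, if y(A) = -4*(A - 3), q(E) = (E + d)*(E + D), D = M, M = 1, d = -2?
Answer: -60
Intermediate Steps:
D = 1
q(E) = (1 + E)*(-2 + E) (q(E) = (E - 2)*(E + 1) = (-2 + E)*(1 + E) = (1 + E)*(-2 + E))
y(A) = 12 - 4*A (y(A) = -4*(-3 + A) = 12 - 4*A)
a = 20 (a = 12 - 4*(-2 + 1² - 1*1) = 12 - 4*(-2 + 1 - 1) = 12 - 4*(-2) = 12 + 8 = 20)
-3*a = -3*20 = -60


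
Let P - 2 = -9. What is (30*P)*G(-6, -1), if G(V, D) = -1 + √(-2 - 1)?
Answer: 210 - 210*I*√3 ≈ 210.0 - 363.73*I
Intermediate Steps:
P = -7 (P = 2 - 9 = -7)
G(V, D) = -1 + I*√3 (G(V, D) = -1 + √(-3) = -1 + I*√3)
(30*P)*G(-6, -1) = (30*(-7))*(-1 + I*√3) = -210*(-1 + I*√3) = 210 - 210*I*√3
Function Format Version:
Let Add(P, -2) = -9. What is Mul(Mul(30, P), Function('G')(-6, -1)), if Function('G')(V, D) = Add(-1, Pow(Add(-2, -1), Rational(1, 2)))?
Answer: Add(210, Mul(-210, I, Pow(3, Rational(1, 2)))) ≈ Add(210.00, Mul(-363.73, I))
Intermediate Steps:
P = -7 (P = Add(2, -9) = -7)
Function('G')(V, D) = Add(-1, Mul(I, Pow(3, Rational(1, 2)))) (Function('G')(V, D) = Add(-1, Pow(-3, Rational(1, 2))) = Add(-1, Mul(I, Pow(3, Rational(1, 2)))))
Mul(Mul(30, P), Function('G')(-6, -1)) = Mul(Mul(30, -7), Add(-1, Mul(I, Pow(3, Rational(1, 2))))) = Mul(-210, Add(-1, Mul(I, Pow(3, Rational(1, 2))))) = Add(210, Mul(-210, I, Pow(3, Rational(1, 2))))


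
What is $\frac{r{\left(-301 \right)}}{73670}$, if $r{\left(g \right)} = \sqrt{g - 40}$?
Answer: $\frac{i \sqrt{341}}{73670} \approx 0.00025066 i$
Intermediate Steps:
$r{\left(g \right)} = \sqrt{-40 + g}$
$\frac{r{\left(-301 \right)}}{73670} = \frac{\sqrt{-40 - 301}}{73670} = \sqrt{-341} \cdot \frac{1}{73670} = i \sqrt{341} \cdot \frac{1}{73670} = \frac{i \sqrt{341}}{73670}$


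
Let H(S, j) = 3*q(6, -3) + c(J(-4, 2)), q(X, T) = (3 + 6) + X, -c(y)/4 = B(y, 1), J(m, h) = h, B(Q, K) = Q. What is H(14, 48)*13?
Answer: 481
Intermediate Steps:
c(y) = -4*y
q(X, T) = 9 + X
H(S, j) = 37 (H(S, j) = 3*(9 + 6) - 4*2 = 3*15 - 8 = 45 - 8 = 37)
H(14, 48)*13 = 37*13 = 481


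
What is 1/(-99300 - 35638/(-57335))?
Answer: -57335/5693329862 ≈ -1.0071e-5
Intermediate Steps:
1/(-99300 - 35638/(-57335)) = 1/(-99300 - 35638*(-1/57335)) = 1/(-99300 + 35638/57335) = 1/(-5693329862/57335) = -57335/5693329862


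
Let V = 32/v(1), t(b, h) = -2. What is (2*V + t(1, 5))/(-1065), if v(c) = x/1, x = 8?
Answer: -2/355 ≈ -0.0056338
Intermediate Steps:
v(c) = 8 (v(c) = 8/1 = 8*1 = 8)
V = 4 (V = 32/8 = 32*(⅛) = 4)
(2*V + t(1, 5))/(-1065) = (2*4 - 2)/(-1065) = (8 - 2)*(-1/1065) = 6*(-1/1065) = -2/355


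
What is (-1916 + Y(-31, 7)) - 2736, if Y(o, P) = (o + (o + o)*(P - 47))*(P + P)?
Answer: 29634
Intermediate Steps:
Y(o, P) = 2*P*(o + 2*o*(-47 + P)) (Y(o, P) = (o + (2*o)*(-47 + P))*(2*P) = (o + 2*o*(-47 + P))*(2*P) = 2*P*(o + 2*o*(-47 + P)))
(-1916 + Y(-31, 7)) - 2736 = (-1916 + 2*7*(-31)*(-93 + 2*7)) - 2736 = (-1916 + 2*7*(-31)*(-93 + 14)) - 2736 = (-1916 + 2*7*(-31)*(-79)) - 2736 = (-1916 + 34286) - 2736 = 32370 - 2736 = 29634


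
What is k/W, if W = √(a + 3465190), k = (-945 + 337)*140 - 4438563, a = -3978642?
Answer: 4523683*I*√128363/256726 ≈ 6313.1*I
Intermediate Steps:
k = -4523683 (k = -608*140 - 4438563 = -85120 - 4438563 = -4523683)
W = 2*I*√128363 (W = √(-3978642 + 3465190) = √(-513452) = 2*I*√128363 ≈ 716.56*I)
k/W = -4523683*(-I*√128363/256726) = -(-4523683)*I*√128363/256726 = 4523683*I*√128363/256726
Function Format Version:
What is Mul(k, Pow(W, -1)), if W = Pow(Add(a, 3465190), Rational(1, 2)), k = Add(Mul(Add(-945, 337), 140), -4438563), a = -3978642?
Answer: Mul(Rational(4523683, 256726), I, Pow(128363, Rational(1, 2))) ≈ Mul(6313.1, I)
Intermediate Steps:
k = -4523683 (k = Add(Mul(-608, 140), -4438563) = Add(-85120, -4438563) = -4523683)
W = Mul(2, I, Pow(128363, Rational(1, 2))) (W = Pow(Add(-3978642, 3465190), Rational(1, 2)) = Pow(-513452, Rational(1, 2)) = Mul(2, I, Pow(128363, Rational(1, 2))) ≈ Mul(716.56, I))
Mul(k, Pow(W, -1)) = Mul(-4523683, Pow(Mul(2, I, Pow(128363, Rational(1, 2))), -1)) = Mul(-4523683, Mul(Rational(-1, 256726), I, Pow(128363, Rational(1, 2)))) = Mul(Rational(4523683, 256726), I, Pow(128363, Rational(1, 2)))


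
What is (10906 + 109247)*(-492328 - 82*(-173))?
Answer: -57450195726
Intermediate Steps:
(10906 + 109247)*(-492328 - 82*(-173)) = 120153*(-492328 + 14186) = 120153*(-478142) = -57450195726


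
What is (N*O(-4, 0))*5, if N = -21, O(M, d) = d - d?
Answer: 0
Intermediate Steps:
O(M, d) = 0
(N*O(-4, 0))*5 = -21*0*5 = 0*5 = 0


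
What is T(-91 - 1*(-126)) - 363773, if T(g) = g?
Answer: -363738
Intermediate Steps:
T(-91 - 1*(-126)) - 363773 = (-91 - 1*(-126)) - 363773 = (-91 + 126) - 363773 = 35 - 363773 = -363738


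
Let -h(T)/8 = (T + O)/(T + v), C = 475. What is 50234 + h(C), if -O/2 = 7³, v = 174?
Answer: 32603554/649 ≈ 50237.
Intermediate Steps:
O = -686 (O = -2*7³ = -2*343 = -686)
h(T) = -8*(-686 + T)/(174 + T) (h(T) = -8*(T - 686)/(T + 174) = -8*(-686 + T)/(174 + T))
50234 + h(C) = 50234 + 8*(686 - 1*475)/(174 + 475) = 50234 + 8*(686 - 475)/649 = 50234 + 8*(1/649)*211 = 50234 + 1688/649 = 32603554/649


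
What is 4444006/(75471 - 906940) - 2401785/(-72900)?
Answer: 12392901739/448993260 ≈ 27.602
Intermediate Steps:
4444006/(75471 - 906940) - 2401785/(-72900) = 4444006/(-831469) - 2401785*(-1/72900) = 4444006*(-1/831469) + 17791/540 = -4444006/831469 + 17791/540 = 12392901739/448993260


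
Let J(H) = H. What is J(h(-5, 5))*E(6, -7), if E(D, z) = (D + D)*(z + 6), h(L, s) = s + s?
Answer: -120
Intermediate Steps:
h(L, s) = 2*s
E(D, z) = 2*D*(6 + z) (E(D, z) = (2*D)*(6 + z) = 2*D*(6 + z))
J(h(-5, 5))*E(6, -7) = (2*5)*(2*6*(6 - 7)) = 10*(2*6*(-1)) = 10*(-12) = -120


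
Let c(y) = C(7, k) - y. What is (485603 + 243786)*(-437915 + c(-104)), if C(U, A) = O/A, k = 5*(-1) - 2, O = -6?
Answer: -2235337316019/7 ≈ -3.1933e+11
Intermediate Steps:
k = -7 (k = -5 - 2 = -7)
C(U, A) = -6/A
c(y) = 6/7 - y (c(y) = -6/(-7) - y = -6*(-⅐) - y = 6/7 - y)
(485603 + 243786)*(-437915 + c(-104)) = (485603 + 243786)*(-437915 + (6/7 - 1*(-104))) = 729389*(-437915 + (6/7 + 104)) = 729389*(-437915 + 734/7) = 729389*(-3064671/7) = -2235337316019/7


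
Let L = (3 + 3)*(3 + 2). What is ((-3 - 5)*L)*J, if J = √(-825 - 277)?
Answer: -240*I*√1102 ≈ -7967.1*I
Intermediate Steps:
L = 30 (L = 6*5 = 30)
J = I*√1102 (J = √(-1102) = I*√1102 ≈ 33.196*I)
((-3 - 5)*L)*J = ((-3 - 5)*30)*(I*√1102) = (-8*30)*(I*√1102) = -240*I*√1102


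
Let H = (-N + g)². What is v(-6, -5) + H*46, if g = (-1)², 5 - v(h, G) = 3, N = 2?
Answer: 48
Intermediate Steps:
v(h, G) = 2 (v(h, G) = 5 - 1*3 = 5 - 3 = 2)
g = 1
H = 1 (H = (-1*2 + 1)² = (-2 + 1)² = (-1)² = 1)
v(-6, -5) + H*46 = 2 + 1*46 = 2 + 46 = 48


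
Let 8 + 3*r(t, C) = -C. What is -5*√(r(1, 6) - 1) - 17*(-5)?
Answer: 85 - 5*I*√51/3 ≈ 85.0 - 11.902*I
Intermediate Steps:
r(t, C) = -8/3 - C/3 (r(t, C) = -8/3 + (-C)/3 = -8/3 - C/3)
-5*√(r(1, 6) - 1) - 17*(-5) = -5*√((-8/3 - ⅓*6) - 1) - 17*(-5) = -5*√((-8/3 - 2) - 1) + 85 = -5*√(-14/3 - 1) + 85 = -5*I*√51/3 + 85 = 85 - 5*I*√51/3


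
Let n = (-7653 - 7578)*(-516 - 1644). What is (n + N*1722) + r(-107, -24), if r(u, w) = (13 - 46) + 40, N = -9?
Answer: 32883469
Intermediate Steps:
r(u, w) = 7 (r(u, w) = -33 + 40 = 7)
n = 32898960 (n = -15231*(-2160) = 32898960)
(n + N*1722) + r(-107, -24) = (32898960 - 9*1722) + 7 = (32898960 - 15498) + 7 = 32883462 + 7 = 32883469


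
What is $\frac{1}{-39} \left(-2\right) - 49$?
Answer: $- \frac{1909}{39} \approx -48.949$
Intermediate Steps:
$\frac{1}{-39} \left(-2\right) - 49 = \left(- \frac{1}{39}\right) \left(-2\right) - 49 = \frac{2}{39} - 49 = - \frac{1909}{39}$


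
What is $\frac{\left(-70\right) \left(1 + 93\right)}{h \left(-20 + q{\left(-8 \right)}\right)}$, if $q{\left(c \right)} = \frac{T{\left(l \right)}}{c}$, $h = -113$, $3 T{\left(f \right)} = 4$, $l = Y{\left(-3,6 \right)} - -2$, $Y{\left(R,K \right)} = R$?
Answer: $- \frac{39480}{13673} \approx -2.8874$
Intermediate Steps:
$l = -1$ ($l = -3 - -2 = -3 + 2 = -1$)
$T{\left(f \right)} = \frac{4}{3}$ ($T{\left(f \right)} = \frac{1}{3} \cdot 4 = \frac{4}{3}$)
$q{\left(c \right)} = \frac{4}{3 c}$
$\frac{\left(-70\right) \left(1 + 93\right)}{h \left(-20 + q{\left(-8 \right)}\right)} = \frac{\left(-70\right) \left(1 + 93\right)}{\left(-113\right) \left(-20 + \frac{4}{3 \left(-8\right)}\right)} = \frac{\left(-70\right) 94}{\left(-113\right) \left(-20 + \frac{4}{3} \left(- \frac{1}{8}\right)\right)} = - \frac{6580}{\left(-113\right) \left(-20 - \frac{1}{6}\right)} = - \frac{6580}{\left(-113\right) \left(- \frac{121}{6}\right)} = - \frac{6580}{\frac{13673}{6}} = \left(-6580\right) \frac{6}{13673} = - \frac{39480}{13673}$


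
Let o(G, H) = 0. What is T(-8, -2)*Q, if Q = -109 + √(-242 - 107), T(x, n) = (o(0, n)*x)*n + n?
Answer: 218 - 2*I*√349 ≈ 218.0 - 37.363*I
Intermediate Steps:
T(x, n) = n (T(x, n) = (0*x)*n + n = 0*n + n = 0 + n = n)
Q = -109 + I*√349 (Q = -109 + √(-349) = -109 + I*√349 ≈ -109.0 + 18.682*I)
T(-8, -2)*Q = -2*(-109 + I*√349) = 218 - 2*I*√349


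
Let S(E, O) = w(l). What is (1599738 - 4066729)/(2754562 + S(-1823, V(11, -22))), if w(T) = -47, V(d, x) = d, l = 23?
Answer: -2466991/2754515 ≈ -0.89562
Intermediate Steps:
S(E, O) = -47
(1599738 - 4066729)/(2754562 + S(-1823, V(11, -22))) = (1599738 - 4066729)/(2754562 - 47) = -2466991/2754515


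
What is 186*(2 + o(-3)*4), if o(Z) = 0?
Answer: 372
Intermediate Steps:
186*(2 + o(-3)*4) = 186*(2 + 0*4) = 186*(2 + 0) = 186*2 = 372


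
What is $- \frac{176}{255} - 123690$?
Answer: $- \frac{31541126}{255} \approx -1.2369 \cdot 10^{5}$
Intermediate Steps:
$- \frac{176}{255} - 123690 = - \frac{31541126}{255}$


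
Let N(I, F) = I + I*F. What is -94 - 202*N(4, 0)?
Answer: -902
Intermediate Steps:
N(I, F) = I + F*I
-94 - 202*N(4, 0) = -94 - 808*(1 + 0) = -94 - 808 = -902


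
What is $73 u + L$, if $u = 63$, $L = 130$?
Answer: $4729$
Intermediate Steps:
$73 u + L = 73 \cdot 63 + 130 = 4599 + 130 = 4729$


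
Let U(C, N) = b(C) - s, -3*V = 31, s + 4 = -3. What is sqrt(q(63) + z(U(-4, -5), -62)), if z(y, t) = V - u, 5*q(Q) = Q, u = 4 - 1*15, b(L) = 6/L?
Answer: sqrt(2985)/15 ≈ 3.6423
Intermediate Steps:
s = -7 (s = -4 - 3 = -7)
u = -11 (u = 4 - 15 = -11)
V = -31/3 (V = -1/3*31 = -31/3 ≈ -10.333)
q(Q) = Q/5
U(C, N) = 7 + 6/C (U(C, N) = 6/C - 1*(-7) = 6/C + 7 = 7 + 6/C)
z(y, t) = 2/3 (z(y, t) = -31/3 - 1*(-11) = -31/3 + 11 = 2/3)
sqrt(q(63) + z(U(-4, -5), -62)) = sqrt((1/5)*63 + 2/3) = sqrt(63/5 + 2/3) = sqrt(199/15) = sqrt(2985)/15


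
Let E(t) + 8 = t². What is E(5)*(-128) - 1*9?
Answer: -2185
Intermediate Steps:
E(t) = -8 + t²
E(5)*(-128) - 1*9 = (-8 + 5²)*(-128) - 1*9 = (-8 + 25)*(-128) - 9 = 17*(-128) - 9 = -2176 - 9 = -2185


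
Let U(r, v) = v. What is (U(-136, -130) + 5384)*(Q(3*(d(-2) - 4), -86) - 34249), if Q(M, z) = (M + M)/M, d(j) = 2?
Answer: -179933738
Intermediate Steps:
Q(M, z) = 2 (Q(M, z) = (2*M)/M = 2)
(U(-136, -130) + 5384)*(Q(3*(d(-2) - 4), -86) - 34249) = (-130 + 5384)*(2 - 34249) = 5254*(-34247) = -179933738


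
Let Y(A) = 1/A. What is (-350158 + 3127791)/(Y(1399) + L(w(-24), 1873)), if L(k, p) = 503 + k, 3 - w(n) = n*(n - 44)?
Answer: -3885908567/1575273 ≈ -2466.8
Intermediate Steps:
w(n) = 3 - n*(-44 + n) (w(n) = 3 - n*(n - 44) = 3 - n*(-44 + n))
(-350158 + 3127791)/(Y(1399) + L(w(-24), 1873)) = (-350158 + 3127791)/(1/1399 + (503 + (3 - 1*(-24)² + 44*(-24)))) = 2777633/(1/1399 + (503 + (3 - 1*576 - 1056))) = 2777633/(1/1399 + (503 + (3 - 576 - 1056))) = 2777633/(1/1399 + (503 - 1629)) = 2777633/(1/1399 - 1126) = 2777633/(-1575273/1399) = 2777633*(-1399/1575273) = -3885908567/1575273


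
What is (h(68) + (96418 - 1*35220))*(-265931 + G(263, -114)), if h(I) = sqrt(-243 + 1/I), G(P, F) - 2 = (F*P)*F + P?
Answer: 192913353836 + 1576141*I*sqrt(280891)/17 ≈ 1.9291e+11 + 4.9138e+7*I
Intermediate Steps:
G(P, F) = 2 + P + P*F**2 (G(P, F) = 2 + ((F*P)*F + P) = 2 + (P*F**2 + P) = 2 + (P + P*F**2) = 2 + P + P*F**2)
(h(68) + (96418 - 1*35220))*(-265931 + G(263, -114)) = (sqrt(-243 + 1/68) + (96418 - 1*35220))*(-265931 + (2 + 263 + 263*(-114)**2)) = (sqrt(-243 + 1/68) + (96418 - 35220))*(-265931 + (2 + 263 + 263*12996)) = (sqrt(-16523/68) + 61198)*(-265931 + (2 + 263 + 3417948)) = (I*sqrt(280891)/34 + 61198)*(-265931 + 3418213) = (61198 + I*sqrt(280891)/34)*3152282 = 192913353836 + 1576141*I*sqrt(280891)/17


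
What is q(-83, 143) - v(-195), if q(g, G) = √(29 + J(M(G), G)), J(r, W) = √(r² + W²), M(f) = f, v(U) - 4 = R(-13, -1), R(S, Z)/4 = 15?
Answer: -64 + √(29 + 143*√2) ≈ -48.794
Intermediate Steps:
R(S, Z) = 60 (R(S, Z) = 4*15 = 60)
v(U) = 64 (v(U) = 4 + 60 = 64)
J(r, W) = √(W² + r²)
q(g, G) = √(29 + √2*√(G²)) (q(g, G) = √(29 + √(G² + G²)) = √(29 + √(2*G²)) = √(29 + √2*√(G²)))
q(-83, 143) - v(-195) = √(29 + √2*√(143²)) - 1*64 = √(29 + √2*√20449) - 64 = √(29 + √2*143) - 64 = √(29 + 143*√2) - 64 = -64 + √(29 + 143*√2)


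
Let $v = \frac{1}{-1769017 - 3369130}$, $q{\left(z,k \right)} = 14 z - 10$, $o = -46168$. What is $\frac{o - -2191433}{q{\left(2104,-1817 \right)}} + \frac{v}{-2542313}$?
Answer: $\frac{28023120261700837361}{384646558455967906} \approx 72.854$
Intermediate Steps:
$q{\left(z,k \right)} = -10 + 14 z$
$v = - \frac{1}{5138147}$ ($v = \frac{1}{-5138147} = - \frac{1}{5138147} \approx -1.9462 \cdot 10^{-7}$)
$\frac{o - -2191433}{q{\left(2104,-1817 \right)}} + \frac{v}{-2542313} = \frac{-46168 - -2191433}{-10 + 14 \cdot 2104} - \frac{1}{5138147 \left(-2542313\right)} = \frac{-46168 + 2191433}{-10 + 29456} - - \frac{1}{13062777914011} = \frac{2145265}{29446} + \frac{1}{13062777914011} = \frac{28023120261700837361}{384646558455967906}$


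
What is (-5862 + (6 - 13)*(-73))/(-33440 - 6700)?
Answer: 5351/40140 ≈ 0.13331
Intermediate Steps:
(-5862 + (6 - 13)*(-73))/(-33440 - 6700) = (-5862 - 7*(-73))/(-40140) = (-5862 + 511)*(-1/40140) = -5351*(-1/40140) = 5351/40140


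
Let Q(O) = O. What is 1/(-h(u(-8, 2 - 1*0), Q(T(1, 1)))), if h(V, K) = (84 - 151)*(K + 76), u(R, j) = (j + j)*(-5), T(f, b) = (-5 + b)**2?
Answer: 1/6164 ≈ 0.00016223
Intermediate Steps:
u(R, j) = -10*j (u(R, j) = (2*j)*(-5) = -10*j)
h(V, K) = -5092 - 67*K (h(V, K) = -67*(76 + K) = -5092 - 67*K)
1/(-h(u(-8, 2 - 1*0), Q(T(1, 1)))) = 1/(-(-5092 - 67*(-5 + 1)**2)) = 1/(-(-5092 - 67*(-4)**2)) = 1/(-(-5092 - 67*16)) = 1/(-(-5092 - 1072)) = 1/(-1*(-6164)) = 1/6164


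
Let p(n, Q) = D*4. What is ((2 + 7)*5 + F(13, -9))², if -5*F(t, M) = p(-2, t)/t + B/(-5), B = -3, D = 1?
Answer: 212168356/105625 ≈ 2008.7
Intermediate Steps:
p(n, Q) = 4 (p(n, Q) = 1*4 = 4)
F(t, M) = -3/25 - 4/(5*t) (F(t, M) = -(4/t - 3/(-5))/5 = -(4/t - 3*(-⅕))/5 = -(4/t + ⅗)/5 = -(⅗ + 4/t)/5 = -3/25 - 4/(5*t))
((2 + 7)*5 + F(13, -9))² = ((2 + 7)*5 + (1/25)*(-20 - 3*13)/13)² = (9*5 + (1/25)*(1/13)*(-20 - 39))² = (45 + (1/25)*(1/13)*(-59))² = (45 - 59/325)² = (14566/325)² = 212168356/105625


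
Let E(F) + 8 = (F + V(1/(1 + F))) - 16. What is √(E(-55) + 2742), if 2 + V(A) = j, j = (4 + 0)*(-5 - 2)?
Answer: √2633 ≈ 51.313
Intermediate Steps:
j = -28 (j = 4*(-7) = -28)
V(A) = -30 (V(A) = -2 - 28 = -30)
E(F) = -54 + F (E(F) = -8 + ((F - 30) - 16) = -8 + ((-30 + F) - 16) = -8 + (-46 + F) = -54 + F)
√(E(-55) + 2742) = √((-54 - 55) + 2742) = √(-109 + 2742) = √2633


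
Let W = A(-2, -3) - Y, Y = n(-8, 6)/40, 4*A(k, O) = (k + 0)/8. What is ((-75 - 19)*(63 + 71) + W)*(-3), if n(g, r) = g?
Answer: 3023007/80 ≈ 37788.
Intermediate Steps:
A(k, O) = k/32 (A(k, O) = ((k + 0)/8)/4 = (k*(⅛))/4 = (k/8)/4 = k/32)
Y = -⅕ (Y = -8/40 = -8*1/40 = -⅕ ≈ -0.20000)
W = 11/80 (W = (1/32)*(-2) - 1*(-⅕) = -1/16 + ⅕ = 11/80 ≈ 0.13750)
((-75 - 19)*(63 + 71) + W)*(-3) = ((-75 - 19)*(63 + 71) + 11/80)*(-3) = (-94*134 + 11/80)*(-3) = (-12596 + 11/80)*(-3) = -1007669/80*(-3) = 3023007/80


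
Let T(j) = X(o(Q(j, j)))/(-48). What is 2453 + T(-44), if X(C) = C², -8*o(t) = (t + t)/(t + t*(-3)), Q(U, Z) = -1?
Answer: 7535615/3072 ≈ 2453.0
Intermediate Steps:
o(t) = ⅛ (o(t) = -(t + t)/(8*(t + t*(-3))) = -2*t/(8*(t - 3*t)) = -2*t/(8*((-2*t))) = -2*t*(-1/(2*t))/8 = -⅛*(-1) = ⅛)
T(j) = -1/3072 (T(j) = (⅛)²/(-48) = (1/64)*(-1/48) = -1/3072)
2453 + T(-44) = 2453 - 1/3072 = 7535615/3072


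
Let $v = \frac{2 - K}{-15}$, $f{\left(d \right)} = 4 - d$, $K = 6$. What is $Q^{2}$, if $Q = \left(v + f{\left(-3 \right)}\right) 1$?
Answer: $\frac{11881}{225} \approx 52.804$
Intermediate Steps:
$v = \frac{4}{15}$ ($v = \frac{2 - 6}{-15} = \left(2 - 6\right) \left(- \frac{1}{15}\right) = \left(-4\right) \left(- \frac{1}{15}\right) = \frac{4}{15} \approx 0.26667$)
$Q = \frac{109}{15}$ ($Q = \left(\frac{4}{15} + \left(4 - -3\right)\right) 1 = \left(\frac{4}{15} + \left(4 + 3\right)\right) 1 = \left(\frac{4}{15} + 7\right) 1 = \frac{109}{15} \cdot 1 = \frac{109}{15} \approx 7.2667$)
$Q^{2} = \left(\frac{109}{15}\right)^{2} = \frac{11881}{225}$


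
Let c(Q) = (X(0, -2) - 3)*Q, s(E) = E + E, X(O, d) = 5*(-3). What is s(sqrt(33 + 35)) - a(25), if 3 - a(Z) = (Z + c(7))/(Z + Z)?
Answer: -251/50 + 4*sqrt(17) ≈ 11.472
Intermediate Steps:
X(O, d) = -15
s(E) = 2*E
c(Q) = -18*Q (c(Q) = (-15 - 3)*Q = -18*Q)
a(Z) = 3 - (-126 + Z)/(2*Z) (a(Z) = 3 - (Z - 18*7)/(Z + Z) = 3 - (Z - 126)/(2*Z) = 3 - (-126 + Z)*1/(2*Z) = 3 - (-126 + Z)/(2*Z))
s(sqrt(33 + 35)) - a(25) = 2*sqrt(33 + 35) - (5/2 + 63/25) = 2*sqrt(68) - (5/2 + 63*(1/25)) = 2*(2*sqrt(17)) - (5/2 + 63/25) = 4*sqrt(17) - 1*251/50 = 4*sqrt(17) - 251/50 = -251/50 + 4*sqrt(17)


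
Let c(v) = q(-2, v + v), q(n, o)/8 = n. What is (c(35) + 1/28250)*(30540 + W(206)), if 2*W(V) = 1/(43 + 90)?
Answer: -3671877608359/7514500 ≈ -4.8864e+5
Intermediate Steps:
q(n, o) = 8*n
W(V) = 1/266 (W(V) = 1/(2*(43 + 90)) = (1/2)/133 = (1/2)*(1/133) = 1/266)
c(v) = -16 (c(v) = 8*(-2) = -16)
(c(35) + 1/28250)*(30540 + W(206)) = (-16 + 1/28250)*(30540 + 1/266) = (-16 + 1/28250)*(8123641/266) = -451999/28250*8123641/266 = -3671877608359/7514500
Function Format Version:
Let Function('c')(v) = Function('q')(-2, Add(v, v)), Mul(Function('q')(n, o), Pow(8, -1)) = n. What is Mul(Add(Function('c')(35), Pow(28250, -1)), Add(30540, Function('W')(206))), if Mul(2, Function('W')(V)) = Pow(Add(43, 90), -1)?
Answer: Rational(-3671877608359, 7514500) ≈ -4.8864e+5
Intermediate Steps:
Function('q')(n, o) = Mul(8, n)
Function('W')(V) = Rational(1, 266) (Function('W')(V) = Mul(Rational(1, 2), Pow(Add(43, 90), -1)) = Mul(Rational(1, 2), Pow(133, -1)) = Mul(Rational(1, 2), Rational(1, 133)) = Rational(1, 266))
Function('c')(v) = -16 (Function('c')(v) = Mul(8, -2) = -16)
Mul(Add(Function('c')(35), Pow(28250, -1)), Add(30540, Function('W')(206))) = Mul(Add(-16, Pow(28250, -1)), Add(30540, Rational(1, 266))) = Mul(Add(-16, Rational(1, 28250)), Rational(8123641, 266)) = Mul(Rational(-451999, 28250), Rational(8123641, 266)) = Rational(-3671877608359, 7514500)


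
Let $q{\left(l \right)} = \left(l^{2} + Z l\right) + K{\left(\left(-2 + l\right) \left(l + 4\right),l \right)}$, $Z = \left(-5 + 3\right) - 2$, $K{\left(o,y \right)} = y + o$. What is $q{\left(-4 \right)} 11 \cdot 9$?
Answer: $2772$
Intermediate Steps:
$K{\left(o,y \right)} = o + y$
$Z = -4$ ($Z = -2 - 2 = -4$)
$q{\left(l \right)} = l^{2} - 3 l + \left(-2 + l\right) \left(4 + l\right)$ ($q{\left(l \right)} = \left(l^{2} - 4 l\right) + \left(\left(-2 + l\right) \left(l + 4\right) + l\right) = \left(l^{2} - 4 l\right) + \left(\left(-2 + l\right) \left(4 + l\right) + l\right) = \left(l^{2} - 4 l\right) + \left(l + \left(-2 + l\right) \left(4 + l\right)\right) = l^{2} - 3 l + \left(-2 + l\right) \left(4 + l\right)$)
$q{\left(-4 \right)} 11 \cdot 9 = \left(-8 - -4 + 2 \left(-4\right)^{2}\right) 11 \cdot 9 = \left(-8 + 4 + 2 \cdot 16\right) 11 \cdot 9 = \left(-8 + 4 + 32\right) 11 \cdot 9 = 28 \cdot 11 \cdot 9 = 308 \cdot 9 = 2772$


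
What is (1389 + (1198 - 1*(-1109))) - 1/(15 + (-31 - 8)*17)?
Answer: 2395009/648 ≈ 3696.0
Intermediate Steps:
(1389 + (1198 - 1*(-1109))) - 1/(15 + (-31 - 8)*17) = (1389 + (1198 + 1109)) - 1/(15 - 39*17) = (1389 + 2307) - 1/(15 - 663) = 3696 - 1/(-648) = 3696 - 1*(-1/648) = 3696 + 1/648 = 2395009/648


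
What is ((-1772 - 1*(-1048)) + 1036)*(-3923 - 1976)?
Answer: -1840488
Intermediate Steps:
((-1772 - 1*(-1048)) + 1036)*(-3923 - 1976) = ((-1772 + 1048) + 1036)*(-5899) = (-724 + 1036)*(-5899) = 312*(-5899) = -1840488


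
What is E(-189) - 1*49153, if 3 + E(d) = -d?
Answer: -48967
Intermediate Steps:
E(d) = -3 - d
E(-189) - 1*49153 = (-3 - 1*(-189)) - 1*49153 = (-3 + 189) - 49153 = 186 - 49153 = -48967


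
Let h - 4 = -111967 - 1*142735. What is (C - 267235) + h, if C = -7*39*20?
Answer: -527393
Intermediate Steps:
C = -5460 (C = -273*20 = -5460)
h = -254698 (h = 4 + (-111967 - 1*142735) = 4 + (-111967 - 142735) = 4 - 254702 = -254698)
(C - 267235) + h = (-5460 - 267235) - 254698 = -272695 - 254698 = -527393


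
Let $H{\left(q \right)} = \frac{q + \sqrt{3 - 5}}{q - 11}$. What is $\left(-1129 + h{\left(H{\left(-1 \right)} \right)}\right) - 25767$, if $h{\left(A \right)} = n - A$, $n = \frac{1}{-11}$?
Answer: $- \frac{3550295}{132} + \frac{i \sqrt{2}}{12} \approx -26896.0 + 0.11785 i$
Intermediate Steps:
$n = - \frac{1}{11} \approx -0.090909$
$H{\left(q \right)} = \frac{q + i \sqrt{2}}{-11 + q}$ ($H{\left(q \right)} = \frac{q + \sqrt{-2}}{-11 + q} = \frac{q + i \sqrt{2}}{-11 + q}$)
$h{\left(A \right)} = - \frac{1}{11} - A$
$\left(-1129 + h{\left(H{\left(-1 \right)} \right)}\right) - 25767 = \left(-1129 - \left(\frac{1}{11} + \frac{-1 + i \sqrt{2}}{-11 - 1}\right)\right) - 25767 = \left(-1129 - \left(\frac{1}{11} + \frac{-1 + i \sqrt{2}}{-12}\right)\right) - 25767 = \left(-1129 - \left(\frac{1}{11} - \frac{-1 + i \sqrt{2}}{12}\right)\right) - 25767 = \left(-1129 - \left(\frac{23}{132} - \frac{i \sqrt{2}}{12}\right)\right) - 25767 = \left(- \frac{149051}{132} + \frac{i \sqrt{2}}{12}\right) - 25767 = - \frac{3550295}{132} + \frac{i \sqrt{2}}{12}$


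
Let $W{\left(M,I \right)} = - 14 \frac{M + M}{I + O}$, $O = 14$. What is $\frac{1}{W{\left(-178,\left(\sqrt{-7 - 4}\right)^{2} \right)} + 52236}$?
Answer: $\frac{3}{161692} \approx 1.8554 \cdot 10^{-5}$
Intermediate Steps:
$W{\left(M,I \right)} = - \frac{28 M}{14 + I}$ ($W{\left(M,I \right)} = - 14 \frac{M + M}{I + 14} = - 14 \frac{2 M}{14 + I} = - \frac{28 M}{14 + I}$)
$\frac{1}{W{\left(-178,\left(\sqrt{-7 - 4}\right)^{2} \right)} + 52236} = \frac{1}{\left(-28\right) \left(-178\right) \frac{1}{14 + \left(\sqrt{-7 - 4}\right)^{2}} + 52236} = \frac{1}{\left(-28\right) \left(-178\right) \frac{1}{14 + \left(\sqrt{-11}\right)^{2}} + 52236} = \frac{1}{\left(-28\right) \left(-178\right) \frac{1}{14 + \left(i \sqrt{11}\right)^{2}} + 52236} = \frac{1}{\left(-28\right) \left(-178\right) \frac{1}{14 - 11} + 52236} = \frac{1}{\left(-28\right) \left(-178\right) \frac{1}{3} + 52236} = \frac{1}{\frac{4984}{3} + 52236} = \frac{1}{\frac{161692}{3}} = \frac{3}{161692}$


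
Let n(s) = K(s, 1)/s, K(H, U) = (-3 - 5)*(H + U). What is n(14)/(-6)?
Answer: 10/7 ≈ 1.4286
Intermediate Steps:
K(H, U) = -8*H - 8*U (K(H, U) = -8*(H + U) = -8*H - 8*U)
n(s) = (-8 - 8*s)/s (n(s) = (-8*s - 8*1)/s = (-8*s - 8)/s = (-8 - 8*s)/s)
n(14)/(-6) = (-8 - 8/14)/(-6) = -(-8 - 8*1/14)/6 = -(-8 - 4/7)/6 = -⅙*(-60/7) = 10/7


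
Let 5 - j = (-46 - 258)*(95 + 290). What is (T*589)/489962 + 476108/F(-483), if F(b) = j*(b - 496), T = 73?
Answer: 426693161449/5103936603810 ≈ 0.083601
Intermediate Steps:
j = 117045 (j = 5 - (-46 - 258)*(95 + 290) = 5 - (-304)*385 = 5 - 1*(-117040) = 5 + 117040 = 117045)
F(b) = -58054320 + 117045*b (F(b) = 117045*(b - 496) = 117045*(-496 + b) = -58054320 + 117045*b)
(T*589)/489962 + 476108/F(-483) = (73*589)/489962 + 476108/(-58054320 + 117045*(-483)) = 42997*(1/489962) + 476108/(-58054320 - 56532735) = 42997/489962 + 476108/(-114587055) = 42997/489962 + 476108*(-1/114587055) = 42997/489962 - 476108/114587055 = 426693161449/5103936603810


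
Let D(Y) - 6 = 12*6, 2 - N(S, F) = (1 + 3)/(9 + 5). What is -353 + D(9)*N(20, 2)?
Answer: -1535/7 ≈ -219.29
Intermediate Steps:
N(S, F) = 12/7 (N(S, F) = 2 - (1 + 3)/(9 + 5) = 2 - 4/14 = 2 - 1*2/7 = 2 - 2/7 = 12/7)
D(Y) = 78 (D(Y) = 6 + 12*6 = 6 + 72 = 78)
-353 + D(9)*N(20, 2) = -353 + 78*(12/7) = -353 + 936/7 = -1535/7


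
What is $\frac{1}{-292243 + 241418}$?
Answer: $- \frac{1}{50825} \approx -1.9675 \cdot 10^{-5}$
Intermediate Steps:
$\frac{1}{-292243 + 241418} = \frac{1}{-50825} = - \frac{1}{50825}$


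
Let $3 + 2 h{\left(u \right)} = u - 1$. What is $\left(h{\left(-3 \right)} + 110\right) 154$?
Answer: $16401$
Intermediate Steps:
$h{\left(u \right)} = -2 + \frac{u}{2}$ ($h{\left(u \right)} = - \frac{3}{2} + \frac{u - 1}{2} = - \frac{3}{2} + \frac{-1 + u}{2} = - \frac{3}{2} + \left(- \frac{1}{2} + \frac{u}{2}\right) = -2 + \frac{u}{2}$)
$\left(h{\left(-3 \right)} + 110\right) 154 = \left(\left(-2 + \frac{1}{2} \left(-3\right)\right) + 110\right) 154 = \left(\left(-2 - \frac{3}{2}\right) + 110\right) 154 = \left(- \frac{7}{2} + 110\right) 154 = \frac{213}{2} \cdot 154 = 16401$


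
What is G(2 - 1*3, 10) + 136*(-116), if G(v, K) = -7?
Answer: -15783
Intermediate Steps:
G(2 - 1*3, 10) + 136*(-116) = -7 + 136*(-116) = -7 - 15776 = -15783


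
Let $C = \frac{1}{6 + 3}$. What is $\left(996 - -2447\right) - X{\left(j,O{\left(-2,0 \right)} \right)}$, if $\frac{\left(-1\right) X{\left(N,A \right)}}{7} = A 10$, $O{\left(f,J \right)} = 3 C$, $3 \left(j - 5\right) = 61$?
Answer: $\frac{10399}{3} \approx 3466.3$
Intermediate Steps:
$C = \frac{1}{9} \approx 0.11111$
$j = \frac{76}{3}$ ($j = 5 + \frac{1}{3} \cdot 61 = 5 + \frac{61}{3} = \frac{76}{3} \approx 25.333$)
$O{\left(f,J \right)} = \frac{1}{3}$ ($O{\left(f,J \right)} = 3 \cdot \frac{1}{9} = \frac{1}{3}$)
$X{\left(N,A \right)} = - 70 A$ ($X{\left(N,A \right)} = - 7 A 10 = - 7 \cdot 10 A = - 70 A$)
$\left(996 - -2447\right) - X{\left(j,O{\left(-2,0 \right)} \right)} = \left(996 - -2447\right) - \left(-70\right) \frac{1}{3} = \left(996 + 2447\right) - - \frac{70}{3} = 3443 + \frac{70}{3} = \frac{10399}{3}$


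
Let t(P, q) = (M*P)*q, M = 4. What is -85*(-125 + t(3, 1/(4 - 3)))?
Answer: 9605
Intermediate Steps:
t(P, q) = 4*P*q (t(P, q) = (4*P)*q = 4*P*q)
-85*(-125 + t(3, 1/(4 - 3))) = -85*(-125 + 4*3/(4 - 3)) = -85*(-125 + 4*3/1) = -85*(-125 + 4*3*1) = -85*(-125 + 12) = -85*(-113) = 9605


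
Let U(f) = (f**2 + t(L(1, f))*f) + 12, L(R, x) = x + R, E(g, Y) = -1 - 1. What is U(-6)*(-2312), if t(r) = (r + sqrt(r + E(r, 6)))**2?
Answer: 138720 - 138720*I*sqrt(7) ≈ 1.3872e+5 - 3.6702e+5*I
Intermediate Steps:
E(g, Y) = -2
L(R, x) = R + x
t(r) = (r + sqrt(-2 + r))**2 (t(r) = (r + sqrt(r - 2))**2 = (r + sqrt(-2 + r))**2)
U(f) = 12 + f**2 + f*(1 + f + sqrt(-1 + f))**2 (U(f) = (f**2 + ((1 + f) + sqrt(-2 + (1 + f)))**2*f) + 12 = (f**2 + ((1 + f) + sqrt(-1 + f))**2*f) + 12 = (f**2 + (1 + f + sqrt(-1 + f))**2*f) + 12 = (f**2 + f*(1 + f + sqrt(-1 + f))**2) + 12 = 12 + f**2 + f*(1 + f + sqrt(-1 + f))**2)
U(-6)*(-2312) = (12 + (-6)**2 - 6*(1 - 6 + sqrt(-1 - 6))**2)*(-2312) = (12 + 36 - 6*(1 - 6 + sqrt(-7))**2)*(-2312) = (12 + 36 - 6*(1 - 6 + I*sqrt(7))**2)*(-2312) = (12 + 36 - 6*(-5 + I*sqrt(7))**2)*(-2312) = (48 - 6*(-5 + I*sqrt(7))**2)*(-2312) = -110976 + 13872*(-5 + I*sqrt(7))**2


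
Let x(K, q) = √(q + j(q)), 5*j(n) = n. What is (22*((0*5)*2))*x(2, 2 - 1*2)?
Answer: 0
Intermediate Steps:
j(n) = n/5
x(K, q) = √30*√q/5 (x(K, q) = √(q + q/5) = √(6*q/5) = √30*√q/5)
(22*((0*5)*2))*x(2, 2 - 1*2) = (22*((0*5)*2))*(√30*√(2 - 1*2)/5) = (22*(0*2))*(√30*√(2 - 2)/5) = (22*0)*(√30*√0/5) = 0*((⅕)*√30*0) = 0*0 = 0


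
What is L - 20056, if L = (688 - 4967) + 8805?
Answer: -15530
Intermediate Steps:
L = 4526 (L = -4279 + 8805 = 4526)
L - 20056 = 4526 - 20056 = -15530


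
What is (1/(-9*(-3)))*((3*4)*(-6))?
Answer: -8/3 ≈ -2.6667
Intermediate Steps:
(1/(-9*(-3)))*((3*4)*(-6)) = (-1/9*(-1/3))*(12*(-6)) = (1/27)*(-72) = -8/3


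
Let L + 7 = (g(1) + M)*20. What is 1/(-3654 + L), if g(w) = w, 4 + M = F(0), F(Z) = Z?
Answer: -1/3721 ≈ -0.00026874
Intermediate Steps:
M = -4 (M = -4 + 0 = -4)
L = -67 (L = -7 + (1 - 4)*20 = -7 - 3*20 = -7 - 60 = -67)
1/(-3654 + L) = 1/(-3654 - 67) = 1/(-3721) = -1/3721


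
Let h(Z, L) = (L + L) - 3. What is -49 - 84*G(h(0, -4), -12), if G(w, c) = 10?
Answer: -889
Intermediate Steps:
h(Z, L) = -3 + 2*L (h(Z, L) = 2*L - 3 = -3 + 2*L)
-49 - 84*G(h(0, -4), -12) = -49 - 84*10 = -49 - 840 = -889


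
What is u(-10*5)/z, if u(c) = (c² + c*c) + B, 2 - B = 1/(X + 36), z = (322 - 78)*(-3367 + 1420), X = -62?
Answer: -3941/374296 ≈ -0.010529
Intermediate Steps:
z = -475068 (z = 244*(-1947) = -475068)
B = 53/26 (B = 2 - 1/(-62 + 36) = 2 - 1/(-26) = 2 - 1*(-1/26) = 2 + 1/26 = 53/26 ≈ 2.0385)
u(c) = 53/26 + 2*c² (u(c) = (c² + c*c) + 53/26 = (c² + c²) + 53/26 = 2*c² + 53/26 = 53/26 + 2*c²)
u(-10*5)/z = (53/26 + 2*(-10*5)²)/(-475068) = (53/26 + 2*(-50)²)*(-1/475068) = (53/26 + 2*2500)*(-1/475068) = (53/26 + 5000)*(-1/475068) = (130053/26)*(-1/475068) = -3941/374296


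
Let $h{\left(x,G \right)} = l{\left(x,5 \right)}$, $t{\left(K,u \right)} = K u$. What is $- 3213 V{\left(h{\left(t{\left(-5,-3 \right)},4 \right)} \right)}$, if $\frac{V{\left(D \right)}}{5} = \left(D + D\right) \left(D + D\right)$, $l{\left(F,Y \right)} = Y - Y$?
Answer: $0$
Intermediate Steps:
$l{\left(F,Y \right)} = 0$
$h{\left(x,G \right)} = 0$
$V{\left(D \right)} = 20 D^{2}$ ($V{\left(D \right)} = 5 \left(D + D\right) \left(D + D\right) = 5 \cdot 2 D 2 D = 5 \cdot 4 D^{2} = 20 D^{2}$)
$- 3213 V{\left(h{\left(t{\left(-5,-3 \right)},4 \right)} \right)} = - 3213 \cdot 20 \cdot 0^{2} = - 3213 \cdot 20 \cdot 0 = - 3213 \cdot 0 = \left(-1\right) 0 = 0$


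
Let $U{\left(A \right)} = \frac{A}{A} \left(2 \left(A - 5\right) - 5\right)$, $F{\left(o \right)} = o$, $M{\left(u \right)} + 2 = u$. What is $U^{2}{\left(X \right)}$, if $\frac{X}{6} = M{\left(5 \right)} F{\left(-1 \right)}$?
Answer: $2601$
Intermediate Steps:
$M{\left(u \right)} = -2 + u$
$X = -18$ ($X = 6 \left(-2 + 5\right) \left(-1\right) = 6 \cdot 3 \left(-1\right) = 6 \left(-3\right) = -18$)
$U{\left(A \right)} = -15 + 2 A$ ($U{\left(A \right)} = 1 \left(2 \left(-5 + A\right) - 5\right) = 1 \left(\left(-10 + 2 A\right) - 5\right) = 1 \left(-15 + 2 A\right) = -15 + 2 A$)
$U^{2}{\left(X \right)} = \left(-15 + 2 \left(-18\right)\right)^{2} = \left(-15 - 36\right)^{2} = \left(-51\right)^{2} = 2601$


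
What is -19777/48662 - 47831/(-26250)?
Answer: 64585924/45620625 ≈ 1.4157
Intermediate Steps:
-19777/48662 - 47831/(-26250) = -19777*1/48662 - 47831*(-1/26250) = -19777/48662 + 6833/3750 = 64585924/45620625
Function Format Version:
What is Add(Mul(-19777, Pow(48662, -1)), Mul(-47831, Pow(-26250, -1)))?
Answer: Rational(64585924, 45620625) ≈ 1.4157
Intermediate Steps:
Add(Mul(-19777, Pow(48662, -1)), Mul(-47831, Pow(-26250, -1))) = Add(Mul(-19777, Rational(1, 48662)), Mul(-47831, Rational(-1, 26250))) = Add(Rational(-19777, 48662), Rational(6833, 3750)) = Rational(64585924, 45620625)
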